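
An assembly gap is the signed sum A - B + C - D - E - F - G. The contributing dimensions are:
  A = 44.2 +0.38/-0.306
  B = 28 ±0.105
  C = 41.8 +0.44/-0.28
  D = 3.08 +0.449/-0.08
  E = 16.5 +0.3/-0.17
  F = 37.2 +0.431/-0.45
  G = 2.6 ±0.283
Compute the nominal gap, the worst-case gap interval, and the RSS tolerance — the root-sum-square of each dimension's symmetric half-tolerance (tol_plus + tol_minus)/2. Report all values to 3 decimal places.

Stack each dimension's contribution:
  +A: nom +44.200 → Σnom=44.200; wc +0.380/-0.306 → slack +0.380/-0.306; half-tol=0.343, Σhalf²=0.117649
  -B: nom -28.000 → Σnom=16.200; wc +0.105/-0.105 → slack +0.485/-0.411; half-tol=0.105, Σhalf²=0.128674
  +C: nom +41.800 → Σnom=58.000; wc +0.440/-0.280 → slack +0.925/-0.691; half-tol=0.360, Σhalf²=0.258274
  -D: nom -3.080 → Σnom=54.920; wc +0.080/-0.449 → slack +1.005/-1.140; half-tol=0.265, Σhalf²=0.328234
  -E: nom -16.500 → Σnom=38.420; wc +0.170/-0.300 → slack +1.175/-1.440; half-tol=0.235, Σhalf²=0.383459
  -F: nom -37.200 → Σnom=1.220; wc +0.450/-0.431 → slack +1.625/-1.871; half-tol=0.441, Σhalf²=0.577500
  -G: nom -2.600 → Σnom=-1.380; wc +0.283/-0.283 → slack +1.908/-2.154; half-tol=0.283, Σhalf²=0.657589
Nominal = -1.380. Worst-case = [-1.380 - 2.154, -1.380 + 1.908] = [-3.534, 0.528]. RSS = √0.657589 = 0.811.

nominal=-1.380 wc=[-3.534,0.528] rss=0.811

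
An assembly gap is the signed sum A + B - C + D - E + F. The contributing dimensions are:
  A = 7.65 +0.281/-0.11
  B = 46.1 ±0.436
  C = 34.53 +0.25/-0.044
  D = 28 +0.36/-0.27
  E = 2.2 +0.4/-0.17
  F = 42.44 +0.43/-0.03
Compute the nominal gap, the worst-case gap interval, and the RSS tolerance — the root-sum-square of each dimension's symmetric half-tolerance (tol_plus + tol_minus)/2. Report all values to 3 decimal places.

Stack each dimension's contribution:
  +A: nom +7.650 → Σnom=7.650; wc +0.281/-0.110 → slack +0.281/-0.110; half-tol=0.196, Σhalf²=0.038220
  +B: nom +46.100 → Σnom=53.750; wc +0.436/-0.436 → slack +0.717/-0.546; half-tol=0.436, Σhalf²=0.228316
  -C: nom -34.530 → Σnom=19.220; wc +0.044/-0.250 → slack +0.761/-0.796; half-tol=0.147, Σhalf²=0.249925
  +D: nom +28.000 → Σnom=47.220; wc +0.360/-0.270 → slack +1.121/-1.066; half-tol=0.315, Σhalf²=0.349150
  -E: nom -2.200 → Σnom=45.020; wc +0.170/-0.400 → slack +1.291/-1.466; half-tol=0.285, Σhalf²=0.430375
  +F: nom +42.440 → Σnom=87.460; wc +0.430/-0.030 → slack +1.721/-1.496; half-tol=0.230, Σhalf²=0.483275
Nominal = 87.460. Worst-case = [87.460 - 1.496, 87.460 + 1.721] = [85.964, 89.181]. RSS = √0.483275 = 0.695.

nominal=87.460 wc=[85.964,89.181] rss=0.695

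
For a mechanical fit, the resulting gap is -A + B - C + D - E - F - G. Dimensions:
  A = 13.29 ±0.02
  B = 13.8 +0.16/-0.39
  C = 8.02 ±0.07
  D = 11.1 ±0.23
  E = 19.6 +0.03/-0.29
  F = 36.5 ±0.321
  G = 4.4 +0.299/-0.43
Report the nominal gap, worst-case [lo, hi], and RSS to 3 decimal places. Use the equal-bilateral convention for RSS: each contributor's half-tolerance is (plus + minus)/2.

Stack each dimension's contribution:
  -A: nom -13.290 → Σnom=-13.290; wc +0.020/-0.020 → slack +0.020/-0.020; half-tol=0.020, Σhalf²=0.000400
  +B: nom +13.800 → Σnom=0.510; wc +0.160/-0.390 → slack +0.180/-0.410; half-tol=0.275, Σhalf²=0.076025
  -C: nom -8.020 → Σnom=-7.510; wc +0.070/-0.070 → slack +0.250/-0.480; half-tol=0.070, Σhalf²=0.080925
  +D: nom +11.100 → Σnom=3.590; wc +0.230/-0.230 → slack +0.480/-0.710; half-tol=0.230, Σhalf²=0.133825
  -E: nom -19.600 → Σnom=-16.010; wc +0.290/-0.030 → slack +0.770/-0.740; half-tol=0.160, Σhalf²=0.159425
  -F: nom -36.500 → Σnom=-52.510; wc +0.321/-0.321 → slack +1.091/-1.061; half-tol=0.321, Σhalf²=0.262466
  -G: nom -4.400 → Σnom=-56.910; wc +0.430/-0.299 → slack +1.521/-1.360; half-tol=0.364, Σhalf²=0.395326
Nominal = -56.910. Worst-case = [-56.910 - 1.360, -56.910 + 1.521] = [-58.270, -55.389]. RSS = √0.395326 = 0.629.

nominal=-56.910 wc=[-58.270,-55.389] rss=0.629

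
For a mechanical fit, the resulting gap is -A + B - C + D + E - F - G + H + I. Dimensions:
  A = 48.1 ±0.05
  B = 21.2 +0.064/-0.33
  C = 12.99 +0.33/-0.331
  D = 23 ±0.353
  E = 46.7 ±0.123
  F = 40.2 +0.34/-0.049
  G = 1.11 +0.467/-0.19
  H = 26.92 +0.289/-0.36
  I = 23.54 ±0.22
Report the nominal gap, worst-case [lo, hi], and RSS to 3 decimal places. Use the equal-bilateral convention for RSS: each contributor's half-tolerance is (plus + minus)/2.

Stack each dimension's contribution:
  -A: nom -48.100 → Σnom=-48.100; wc +0.050/-0.050 → slack +0.050/-0.050; half-tol=0.050, Σhalf²=0.002500
  +B: nom +21.200 → Σnom=-26.900; wc +0.064/-0.330 → slack +0.114/-0.380; half-tol=0.197, Σhalf²=0.041309
  -C: nom -12.990 → Σnom=-39.890; wc +0.331/-0.330 → slack +0.445/-0.710; half-tol=0.331, Σhalf²=0.150539
  +D: nom +23.000 → Σnom=-16.890; wc +0.353/-0.353 → slack +0.798/-1.063; half-tol=0.353, Σhalf²=0.275148
  +E: nom +46.700 → Σnom=29.810; wc +0.123/-0.123 → slack +0.921/-1.186; half-tol=0.123, Σhalf²=0.290277
  -F: nom -40.200 → Σnom=-10.390; wc +0.049/-0.340 → slack +0.970/-1.526; half-tol=0.195, Σhalf²=0.328107
  -G: nom -1.110 → Σnom=-11.500; wc +0.190/-0.467 → slack +1.160/-1.993; half-tol=0.329, Σhalf²=0.436020
  +H: nom +26.920 → Σnom=15.420; wc +0.289/-0.360 → slack +1.449/-2.353; half-tol=0.325, Σhalf²=0.541320
  +I: nom +23.540 → Σnom=38.960; wc +0.220/-0.220 → slack +1.669/-2.573; half-tol=0.220, Σhalf²=0.589720
Nominal = 38.960. Worst-case = [38.960 - 2.573, 38.960 + 1.669] = [36.387, 40.629]. RSS = √0.589720 = 0.768.

nominal=38.960 wc=[36.387,40.629] rss=0.768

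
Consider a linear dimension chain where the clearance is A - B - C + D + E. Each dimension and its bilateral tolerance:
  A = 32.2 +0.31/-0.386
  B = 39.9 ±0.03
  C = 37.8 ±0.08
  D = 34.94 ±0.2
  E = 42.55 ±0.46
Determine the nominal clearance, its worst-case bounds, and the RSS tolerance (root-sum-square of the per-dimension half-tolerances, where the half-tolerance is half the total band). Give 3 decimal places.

nominal=31.990 wc=[30.834,33.070] rss=0.616

Stack each dimension's contribution:
  +A: nom +32.200 → Σnom=32.200; wc +0.310/-0.386 → slack +0.310/-0.386; half-tol=0.348, Σhalf²=0.121104
  -B: nom -39.900 → Σnom=-7.700; wc +0.030/-0.030 → slack +0.340/-0.416; half-tol=0.030, Σhalf²=0.122004
  -C: nom -37.800 → Σnom=-45.500; wc +0.080/-0.080 → slack +0.420/-0.496; half-tol=0.080, Σhalf²=0.128404
  +D: nom +34.940 → Σnom=-10.560; wc +0.200/-0.200 → slack +0.620/-0.696; half-tol=0.200, Σhalf²=0.168404
  +E: nom +42.550 → Σnom=31.990; wc +0.460/-0.460 → slack +1.080/-1.156; half-tol=0.460, Σhalf²=0.380004
Nominal = 31.990. Worst-case = [31.990 - 1.156, 31.990 + 1.080] = [30.834, 33.070]. RSS = √0.380004 = 0.616.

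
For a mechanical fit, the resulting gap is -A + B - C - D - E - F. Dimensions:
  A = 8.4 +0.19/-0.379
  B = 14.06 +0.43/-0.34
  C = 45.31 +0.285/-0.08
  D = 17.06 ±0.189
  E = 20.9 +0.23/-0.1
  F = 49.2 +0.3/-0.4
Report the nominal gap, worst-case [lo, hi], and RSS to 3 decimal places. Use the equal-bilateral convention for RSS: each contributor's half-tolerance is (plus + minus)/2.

nominal=-126.810 wc=[-128.344,-125.232] rss=0.669

Stack each dimension's contribution:
  -A: nom -8.400 → Σnom=-8.400; wc +0.379/-0.190 → slack +0.379/-0.190; half-tol=0.284, Σhalf²=0.080940
  +B: nom +14.060 → Σnom=5.660; wc +0.430/-0.340 → slack +0.809/-0.530; half-tol=0.385, Σhalf²=0.229165
  -C: nom -45.310 → Σnom=-39.650; wc +0.080/-0.285 → slack +0.889/-0.815; half-tol=0.182, Σhalf²=0.262471
  -D: nom -17.060 → Σnom=-56.710; wc +0.189/-0.189 → slack +1.078/-1.004; half-tol=0.189, Σhalf²=0.298192
  -E: nom -20.900 → Σnom=-77.610; wc +0.100/-0.230 → slack +1.178/-1.234; half-tol=0.165, Σhalf²=0.325417
  -F: nom -49.200 → Σnom=-126.810; wc +0.400/-0.300 → slack +1.578/-1.534; half-tol=0.350, Σhalf²=0.447917
Nominal = -126.810. Worst-case = [-126.810 - 1.534, -126.810 + 1.578] = [-128.344, -125.232]. RSS = √0.447917 = 0.669.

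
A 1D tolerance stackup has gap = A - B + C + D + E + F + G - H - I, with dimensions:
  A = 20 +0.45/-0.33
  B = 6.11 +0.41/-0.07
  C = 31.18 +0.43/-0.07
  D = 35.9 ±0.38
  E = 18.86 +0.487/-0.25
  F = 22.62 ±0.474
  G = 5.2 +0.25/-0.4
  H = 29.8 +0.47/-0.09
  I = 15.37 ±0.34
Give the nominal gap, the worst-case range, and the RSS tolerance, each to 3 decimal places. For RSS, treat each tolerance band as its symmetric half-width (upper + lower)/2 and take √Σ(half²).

Stack each dimension's contribution:
  +A: nom +20.000 → Σnom=20.000; wc +0.450/-0.330 → slack +0.450/-0.330; half-tol=0.390, Σhalf²=0.152100
  -B: nom -6.110 → Σnom=13.890; wc +0.070/-0.410 → slack +0.520/-0.740; half-tol=0.240, Σhalf²=0.209700
  +C: nom +31.180 → Σnom=45.070; wc +0.430/-0.070 → slack +0.950/-0.810; half-tol=0.250, Σhalf²=0.272200
  +D: nom +35.900 → Σnom=80.970; wc +0.380/-0.380 → slack +1.330/-1.190; half-tol=0.380, Σhalf²=0.416600
  +E: nom +18.860 → Σnom=99.830; wc +0.487/-0.250 → slack +1.817/-1.440; half-tol=0.368, Σhalf²=0.552392
  +F: nom +22.620 → Σnom=122.450; wc +0.474/-0.474 → slack +2.291/-1.914; half-tol=0.474, Σhalf²=0.777068
  +G: nom +5.200 → Σnom=127.650; wc +0.250/-0.400 → slack +2.541/-2.314; half-tol=0.325, Σhalf²=0.882693
  -H: nom -29.800 → Σnom=97.850; wc +0.090/-0.470 → slack +2.631/-2.784; half-tol=0.280, Σhalf²=0.961093
  -I: nom -15.370 → Σnom=82.480; wc +0.340/-0.340 → slack +2.971/-3.124; half-tol=0.340, Σhalf²=1.076693
Nominal = 82.480. Worst-case = [82.480 - 3.124, 82.480 + 2.971] = [79.356, 85.451]. RSS = √1.076693 = 1.038.

nominal=82.480 wc=[79.356,85.451] rss=1.038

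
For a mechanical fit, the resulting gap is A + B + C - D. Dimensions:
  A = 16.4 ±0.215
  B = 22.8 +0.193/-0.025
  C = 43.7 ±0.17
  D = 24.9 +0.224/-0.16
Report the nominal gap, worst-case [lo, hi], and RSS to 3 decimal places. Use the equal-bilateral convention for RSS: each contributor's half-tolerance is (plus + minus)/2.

Stack each dimension's contribution:
  +A: nom +16.400 → Σnom=16.400; wc +0.215/-0.215 → slack +0.215/-0.215; half-tol=0.215, Σhalf²=0.046225
  +B: nom +22.800 → Σnom=39.200; wc +0.193/-0.025 → slack +0.408/-0.240; half-tol=0.109, Σhalf²=0.058106
  +C: nom +43.700 → Σnom=82.900; wc +0.170/-0.170 → slack +0.578/-0.410; half-tol=0.170, Σhalf²=0.087006
  -D: nom -24.900 → Σnom=58.000; wc +0.160/-0.224 → slack +0.738/-0.634; half-tol=0.192, Σhalf²=0.123870
Nominal = 58.000. Worst-case = [58.000 - 0.634, 58.000 + 0.738] = [57.366, 58.738]. RSS = √0.123870 = 0.352.

nominal=58.000 wc=[57.366,58.738] rss=0.352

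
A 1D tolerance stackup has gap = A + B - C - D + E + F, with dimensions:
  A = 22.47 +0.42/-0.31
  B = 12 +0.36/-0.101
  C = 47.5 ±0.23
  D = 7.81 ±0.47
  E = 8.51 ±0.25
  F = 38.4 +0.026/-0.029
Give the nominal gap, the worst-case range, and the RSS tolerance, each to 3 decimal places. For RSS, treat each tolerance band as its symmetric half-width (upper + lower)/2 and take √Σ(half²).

nominal=26.070 wc=[24.680,27.826] rss=0.723

Stack each dimension's contribution:
  +A: nom +22.470 → Σnom=22.470; wc +0.420/-0.310 → slack +0.420/-0.310; half-tol=0.365, Σhalf²=0.133225
  +B: nom +12.000 → Σnom=34.470; wc +0.360/-0.101 → slack +0.780/-0.411; half-tol=0.230, Σhalf²=0.186355
  -C: nom -47.500 → Σnom=-13.030; wc +0.230/-0.230 → slack +1.010/-0.641; half-tol=0.230, Σhalf²=0.239255
  -D: nom -7.810 → Σnom=-20.840; wc +0.470/-0.470 → slack +1.480/-1.111; half-tol=0.470, Σhalf²=0.460155
  +E: nom +8.510 → Σnom=-12.330; wc +0.250/-0.250 → slack +1.730/-1.361; half-tol=0.250, Σhalf²=0.522655
  +F: nom +38.400 → Σnom=26.070; wc +0.026/-0.029 → slack +1.756/-1.390; half-tol=0.028, Σhalf²=0.523411
Nominal = 26.070. Worst-case = [26.070 - 1.390, 26.070 + 1.756] = [24.680, 27.826]. RSS = √0.523411 = 0.723.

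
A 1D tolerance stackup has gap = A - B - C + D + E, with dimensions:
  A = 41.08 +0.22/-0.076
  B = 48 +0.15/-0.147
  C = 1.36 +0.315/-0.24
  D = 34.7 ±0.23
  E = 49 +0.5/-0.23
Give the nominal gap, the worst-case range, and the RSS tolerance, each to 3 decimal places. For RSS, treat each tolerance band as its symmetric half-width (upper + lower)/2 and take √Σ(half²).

Stack each dimension's contribution:
  +A: nom +41.080 → Σnom=41.080; wc +0.220/-0.076 → slack +0.220/-0.076; half-tol=0.148, Σhalf²=0.021904
  -B: nom -48.000 → Σnom=-6.920; wc +0.147/-0.150 → slack +0.367/-0.226; half-tol=0.148, Σhalf²=0.043956
  -C: nom -1.360 → Σnom=-8.280; wc +0.240/-0.315 → slack +0.607/-0.541; half-tol=0.277, Σhalf²=0.120962
  +D: nom +34.700 → Σnom=26.420; wc +0.230/-0.230 → slack +0.837/-0.771; half-tol=0.230, Σhalf²=0.173862
  +E: nom +49.000 → Σnom=75.420; wc +0.500/-0.230 → slack +1.337/-1.001; half-tol=0.365, Σhalf²=0.307087
Nominal = 75.420. Worst-case = [75.420 - 1.001, 75.420 + 1.337] = [74.419, 76.757]. RSS = √0.307087 = 0.554.

nominal=75.420 wc=[74.419,76.757] rss=0.554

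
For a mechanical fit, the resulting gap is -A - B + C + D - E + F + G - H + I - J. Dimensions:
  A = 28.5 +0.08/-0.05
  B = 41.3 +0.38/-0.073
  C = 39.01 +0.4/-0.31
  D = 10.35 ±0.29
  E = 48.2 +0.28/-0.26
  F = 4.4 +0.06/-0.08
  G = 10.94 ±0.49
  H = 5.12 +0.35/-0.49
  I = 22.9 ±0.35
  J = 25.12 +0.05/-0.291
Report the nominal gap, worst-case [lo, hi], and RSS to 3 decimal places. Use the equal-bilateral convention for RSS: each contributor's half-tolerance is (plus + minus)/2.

Stack each dimension's contribution:
  -A: nom -28.500 → Σnom=-28.500; wc +0.050/-0.080 → slack +0.050/-0.080; half-tol=0.065, Σhalf²=0.004225
  -B: nom -41.300 → Σnom=-69.800; wc +0.073/-0.380 → slack +0.123/-0.460; half-tol=0.227, Σhalf²=0.055527
  +C: nom +39.010 → Σnom=-30.790; wc +0.400/-0.310 → slack +0.523/-0.770; half-tol=0.355, Σhalf²=0.181552
  +D: nom +10.350 → Σnom=-20.440; wc +0.290/-0.290 → slack +0.813/-1.060; half-tol=0.290, Σhalf²=0.265652
  -E: nom -48.200 → Σnom=-68.640; wc +0.260/-0.280 → slack +1.073/-1.340; half-tol=0.270, Σhalf²=0.338552
  +F: nom +4.400 → Σnom=-64.240; wc +0.060/-0.080 → slack +1.133/-1.420; half-tol=0.070, Σhalf²=0.343452
  +G: nom +10.940 → Σnom=-53.300; wc +0.490/-0.490 → slack +1.623/-1.910; half-tol=0.490, Σhalf²=0.583552
  -H: nom -5.120 → Σnom=-58.420; wc +0.490/-0.350 → slack +2.113/-2.260; half-tol=0.420, Σhalf²=0.759952
  +I: nom +22.900 → Σnom=-35.520; wc +0.350/-0.350 → slack +2.463/-2.610; half-tol=0.350, Σhalf²=0.882452
  -J: nom -25.120 → Σnom=-60.640; wc +0.291/-0.050 → slack +2.754/-2.660; half-tol=0.170, Σhalf²=0.911522
Nominal = -60.640. Worst-case = [-60.640 - 2.660, -60.640 + 2.754] = [-63.300, -57.886]. RSS = √0.911522 = 0.955.

nominal=-60.640 wc=[-63.300,-57.886] rss=0.955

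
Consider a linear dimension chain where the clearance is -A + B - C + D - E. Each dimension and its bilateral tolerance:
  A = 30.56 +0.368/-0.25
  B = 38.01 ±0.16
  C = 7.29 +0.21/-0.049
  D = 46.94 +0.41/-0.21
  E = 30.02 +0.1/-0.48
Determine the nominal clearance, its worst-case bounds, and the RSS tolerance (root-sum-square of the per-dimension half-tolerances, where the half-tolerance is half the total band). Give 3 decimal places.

nominal=17.080 wc=[16.032,18.429] rss=0.564

Stack each dimension's contribution:
  -A: nom -30.560 → Σnom=-30.560; wc +0.250/-0.368 → slack +0.250/-0.368; half-tol=0.309, Σhalf²=0.095481
  +B: nom +38.010 → Σnom=7.450; wc +0.160/-0.160 → slack +0.410/-0.528; half-tol=0.160, Σhalf²=0.121081
  -C: nom -7.290 → Σnom=0.160; wc +0.049/-0.210 → slack +0.459/-0.738; half-tol=0.130, Σhalf²=0.137851
  +D: nom +46.940 → Σnom=47.100; wc +0.410/-0.210 → slack +0.869/-0.948; half-tol=0.310, Σhalf²=0.233951
  -E: nom -30.020 → Σnom=17.080; wc +0.480/-0.100 → slack +1.349/-1.048; half-tol=0.290, Σhalf²=0.318051
Nominal = 17.080. Worst-case = [17.080 - 1.048, 17.080 + 1.349] = [16.032, 18.429]. RSS = √0.318051 = 0.564.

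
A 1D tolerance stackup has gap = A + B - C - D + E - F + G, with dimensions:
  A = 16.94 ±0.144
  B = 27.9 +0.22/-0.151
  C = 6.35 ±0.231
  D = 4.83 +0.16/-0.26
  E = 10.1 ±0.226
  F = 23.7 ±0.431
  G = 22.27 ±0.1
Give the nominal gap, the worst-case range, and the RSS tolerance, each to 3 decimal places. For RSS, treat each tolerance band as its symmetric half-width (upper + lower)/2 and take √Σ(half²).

nominal=42.330 wc=[40.887,43.942] rss=0.632

Stack each dimension's contribution:
  +A: nom +16.940 → Σnom=16.940; wc +0.144/-0.144 → slack +0.144/-0.144; half-tol=0.144, Σhalf²=0.020736
  +B: nom +27.900 → Σnom=44.840; wc +0.220/-0.151 → slack +0.364/-0.295; half-tol=0.185, Σhalf²=0.055146
  -C: nom -6.350 → Σnom=38.490; wc +0.231/-0.231 → slack +0.595/-0.526; half-tol=0.231, Σhalf²=0.108507
  -D: nom -4.830 → Σnom=33.660; wc +0.260/-0.160 → slack +0.855/-0.686; half-tol=0.210, Σhalf²=0.152607
  +E: nom +10.100 → Σnom=43.760; wc +0.226/-0.226 → slack +1.081/-0.912; half-tol=0.226, Σhalf²=0.203683
  -F: nom -23.700 → Σnom=20.060; wc +0.431/-0.431 → slack +1.512/-1.343; half-tol=0.431, Σhalf²=0.389444
  +G: nom +22.270 → Σnom=42.330; wc +0.100/-0.100 → slack +1.612/-1.443; half-tol=0.100, Σhalf²=0.399444
Nominal = 42.330. Worst-case = [42.330 - 1.443, 42.330 + 1.612] = [40.887, 43.942]. RSS = √0.399444 = 0.632.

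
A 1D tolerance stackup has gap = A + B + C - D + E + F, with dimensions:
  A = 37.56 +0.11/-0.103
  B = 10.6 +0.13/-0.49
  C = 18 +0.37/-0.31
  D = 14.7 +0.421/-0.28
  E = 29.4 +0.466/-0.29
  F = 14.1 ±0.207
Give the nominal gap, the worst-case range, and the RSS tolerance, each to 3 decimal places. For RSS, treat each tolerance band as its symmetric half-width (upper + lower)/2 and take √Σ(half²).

nominal=94.960 wc=[93.139,96.523] rss=0.729

Stack each dimension's contribution:
  +A: nom +37.560 → Σnom=37.560; wc +0.110/-0.103 → slack +0.110/-0.103; half-tol=0.106, Σhalf²=0.011342
  +B: nom +10.600 → Σnom=48.160; wc +0.130/-0.490 → slack +0.240/-0.593; half-tol=0.310, Σhalf²=0.107442
  +C: nom +18.000 → Σnom=66.160; wc +0.370/-0.310 → slack +0.610/-0.903; half-tol=0.340, Σhalf²=0.223042
  -D: nom -14.700 → Σnom=51.460; wc +0.280/-0.421 → slack +0.890/-1.324; half-tol=0.351, Σhalf²=0.345893
  +E: nom +29.400 → Σnom=80.860; wc +0.466/-0.290 → slack +1.356/-1.614; half-tol=0.378, Σhalf²=0.488777
  +F: nom +14.100 → Σnom=94.960; wc +0.207/-0.207 → slack +1.563/-1.821; half-tol=0.207, Σhalf²=0.531626
Nominal = 94.960. Worst-case = [94.960 - 1.821, 94.960 + 1.563] = [93.139, 96.523]. RSS = √0.531626 = 0.729.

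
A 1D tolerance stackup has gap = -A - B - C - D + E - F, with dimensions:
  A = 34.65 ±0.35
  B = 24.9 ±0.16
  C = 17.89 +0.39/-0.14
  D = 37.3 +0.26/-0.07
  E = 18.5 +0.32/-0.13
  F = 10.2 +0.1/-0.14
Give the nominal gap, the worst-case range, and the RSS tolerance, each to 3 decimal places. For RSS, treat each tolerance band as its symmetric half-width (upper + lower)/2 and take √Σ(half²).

Stack each dimension's contribution:
  -A: nom -34.650 → Σnom=-34.650; wc +0.350/-0.350 → slack +0.350/-0.350; half-tol=0.350, Σhalf²=0.122500
  -B: nom -24.900 → Σnom=-59.550; wc +0.160/-0.160 → slack +0.510/-0.510; half-tol=0.160, Σhalf²=0.148100
  -C: nom -17.890 → Σnom=-77.440; wc +0.140/-0.390 → slack +0.650/-0.900; half-tol=0.265, Σhalf²=0.218325
  -D: nom -37.300 → Σnom=-114.740; wc +0.070/-0.260 → slack +0.720/-1.160; half-tol=0.165, Σhalf²=0.245550
  +E: nom +18.500 → Σnom=-96.240; wc +0.320/-0.130 → slack +1.040/-1.290; half-tol=0.225, Σhalf²=0.296175
  -F: nom -10.200 → Σnom=-106.440; wc +0.140/-0.100 → slack +1.180/-1.390; half-tol=0.120, Σhalf²=0.310575
Nominal = -106.440. Worst-case = [-106.440 - 1.390, -106.440 + 1.180] = [-107.830, -105.260]. RSS = √0.310575 = 0.557.

nominal=-106.440 wc=[-107.830,-105.260] rss=0.557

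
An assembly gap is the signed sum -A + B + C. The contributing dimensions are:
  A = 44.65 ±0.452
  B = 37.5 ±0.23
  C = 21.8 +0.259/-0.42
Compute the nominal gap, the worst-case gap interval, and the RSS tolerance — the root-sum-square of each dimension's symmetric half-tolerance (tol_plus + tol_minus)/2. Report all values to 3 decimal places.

nominal=14.650 wc=[13.548,15.591] rss=0.610

Stack each dimension's contribution:
  -A: nom -44.650 → Σnom=-44.650; wc +0.452/-0.452 → slack +0.452/-0.452; half-tol=0.452, Σhalf²=0.204304
  +B: nom +37.500 → Σnom=-7.150; wc +0.230/-0.230 → slack +0.682/-0.682; half-tol=0.230, Σhalf²=0.257204
  +C: nom +21.800 → Σnom=14.650; wc +0.259/-0.420 → slack +0.941/-1.102; half-tol=0.340, Σhalf²=0.372464
Nominal = 14.650. Worst-case = [14.650 - 1.102, 14.650 + 0.941] = [13.548, 15.591]. RSS = √0.372464 = 0.610.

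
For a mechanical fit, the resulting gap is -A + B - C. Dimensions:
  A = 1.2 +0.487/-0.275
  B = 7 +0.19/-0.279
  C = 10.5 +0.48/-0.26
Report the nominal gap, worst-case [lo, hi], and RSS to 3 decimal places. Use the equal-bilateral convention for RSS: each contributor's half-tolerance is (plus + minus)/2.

nominal=-4.700 wc=[-5.946,-3.975] rss=0.581

Stack each dimension's contribution:
  -A: nom -1.200 → Σnom=-1.200; wc +0.275/-0.487 → slack +0.275/-0.487; half-tol=0.381, Σhalf²=0.145161
  +B: nom +7.000 → Σnom=5.800; wc +0.190/-0.279 → slack +0.465/-0.766; half-tol=0.235, Σhalf²=0.200151
  -C: nom -10.500 → Σnom=-4.700; wc +0.260/-0.480 → slack +0.725/-1.246; half-tol=0.370, Σhalf²=0.337051
Nominal = -4.700. Worst-case = [-4.700 - 1.246, -4.700 + 0.725] = [-5.946, -3.975]. RSS = √0.337051 = 0.581.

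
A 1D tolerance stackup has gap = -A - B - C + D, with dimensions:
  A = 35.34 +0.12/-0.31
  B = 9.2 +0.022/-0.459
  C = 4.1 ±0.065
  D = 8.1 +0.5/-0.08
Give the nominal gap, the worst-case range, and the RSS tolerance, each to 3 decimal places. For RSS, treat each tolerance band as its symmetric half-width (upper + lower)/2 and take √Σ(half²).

Stack each dimension's contribution:
  -A: nom -35.340 → Σnom=-35.340; wc +0.310/-0.120 → slack +0.310/-0.120; half-tol=0.215, Σhalf²=0.046225
  -B: nom -9.200 → Σnom=-44.540; wc +0.459/-0.022 → slack +0.769/-0.142; half-tol=0.241, Σhalf²=0.104065
  -C: nom -4.100 → Σnom=-48.640; wc +0.065/-0.065 → slack +0.834/-0.207; half-tol=0.065, Σhalf²=0.108290
  +D: nom +8.100 → Σnom=-40.540; wc +0.500/-0.080 → slack +1.334/-0.287; half-tol=0.290, Σhalf²=0.192390
Nominal = -40.540. Worst-case = [-40.540 - 0.287, -40.540 + 1.334] = [-40.827, -39.206]. RSS = √0.192390 = 0.439.

nominal=-40.540 wc=[-40.827,-39.206] rss=0.439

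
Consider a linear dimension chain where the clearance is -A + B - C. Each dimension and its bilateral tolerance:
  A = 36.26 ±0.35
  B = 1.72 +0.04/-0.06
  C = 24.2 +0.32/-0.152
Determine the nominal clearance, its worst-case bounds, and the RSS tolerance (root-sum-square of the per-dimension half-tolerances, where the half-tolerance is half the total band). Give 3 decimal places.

Stack each dimension's contribution:
  -A: nom -36.260 → Σnom=-36.260; wc +0.350/-0.350 → slack +0.350/-0.350; half-tol=0.350, Σhalf²=0.122500
  +B: nom +1.720 → Σnom=-34.540; wc +0.040/-0.060 → slack +0.390/-0.410; half-tol=0.050, Σhalf²=0.125000
  -C: nom -24.200 → Σnom=-58.740; wc +0.152/-0.320 → slack +0.542/-0.730; half-tol=0.236, Σhalf²=0.180696
Nominal = -58.740. Worst-case = [-58.740 - 0.730, -58.740 + 0.542] = [-59.470, -58.198]. RSS = √0.180696 = 0.425.

nominal=-58.740 wc=[-59.470,-58.198] rss=0.425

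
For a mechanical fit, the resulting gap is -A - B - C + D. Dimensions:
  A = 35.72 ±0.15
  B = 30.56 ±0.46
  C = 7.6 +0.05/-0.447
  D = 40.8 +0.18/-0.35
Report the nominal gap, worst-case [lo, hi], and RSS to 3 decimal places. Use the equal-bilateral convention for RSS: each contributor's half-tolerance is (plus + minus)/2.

Stack each dimension's contribution:
  -A: nom -35.720 → Σnom=-35.720; wc +0.150/-0.150 → slack +0.150/-0.150; half-tol=0.150, Σhalf²=0.022500
  -B: nom -30.560 → Σnom=-66.280; wc +0.460/-0.460 → slack +0.610/-0.610; half-tol=0.460, Σhalf²=0.234100
  -C: nom -7.600 → Σnom=-73.880; wc +0.447/-0.050 → slack +1.057/-0.660; half-tol=0.248, Σhalf²=0.295852
  +D: nom +40.800 → Σnom=-33.080; wc +0.180/-0.350 → slack +1.237/-1.010; half-tol=0.265, Σhalf²=0.366077
Nominal = -33.080. Worst-case = [-33.080 - 1.010, -33.080 + 1.237] = [-34.090, -31.843]. RSS = √0.366077 = 0.605.

nominal=-33.080 wc=[-34.090,-31.843] rss=0.605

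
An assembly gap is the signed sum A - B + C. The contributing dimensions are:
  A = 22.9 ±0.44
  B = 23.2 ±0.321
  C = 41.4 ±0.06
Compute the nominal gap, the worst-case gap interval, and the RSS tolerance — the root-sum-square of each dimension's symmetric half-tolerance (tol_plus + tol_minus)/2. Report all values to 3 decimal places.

nominal=41.100 wc=[40.279,41.921] rss=0.548

Stack each dimension's contribution:
  +A: nom +22.900 → Σnom=22.900; wc +0.440/-0.440 → slack +0.440/-0.440; half-tol=0.440, Σhalf²=0.193600
  -B: nom -23.200 → Σnom=-0.300; wc +0.321/-0.321 → slack +0.761/-0.761; half-tol=0.321, Σhalf²=0.296641
  +C: nom +41.400 → Σnom=41.100; wc +0.060/-0.060 → slack +0.821/-0.821; half-tol=0.060, Σhalf²=0.300241
Nominal = 41.100. Worst-case = [41.100 - 0.821, 41.100 + 0.821] = [40.279, 41.921]. RSS = √0.300241 = 0.548.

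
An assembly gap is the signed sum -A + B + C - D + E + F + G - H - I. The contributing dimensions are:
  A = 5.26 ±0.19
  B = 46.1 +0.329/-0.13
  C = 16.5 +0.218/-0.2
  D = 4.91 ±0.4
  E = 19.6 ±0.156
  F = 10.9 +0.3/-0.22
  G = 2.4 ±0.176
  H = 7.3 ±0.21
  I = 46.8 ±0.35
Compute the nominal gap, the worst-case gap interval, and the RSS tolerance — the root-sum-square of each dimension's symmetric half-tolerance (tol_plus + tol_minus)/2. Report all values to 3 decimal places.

Stack each dimension's contribution:
  -A: nom -5.260 → Σnom=-5.260; wc +0.190/-0.190 → slack +0.190/-0.190; half-tol=0.190, Σhalf²=0.036100
  +B: nom +46.100 → Σnom=40.840; wc +0.329/-0.130 → slack +0.519/-0.320; half-tol=0.230, Σhalf²=0.088770
  +C: nom +16.500 → Σnom=57.340; wc +0.218/-0.200 → slack +0.737/-0.520; half-tol=0.209, Σhalf²=0.132451
  -D: nom -4.910 → Σnom=52.430; wc +0.400/-0.400 → slack +1.137/-0.920; half-tol=0.400, Σhalf²=0.292451
  +E: nom +19.600 → Σnom=72.030; wc +0.156/-0.156 → slack +1.293/-1.076; half-tol=0.156, Σhalf²=0.316787
  +F: nom +10.900 → Σnom=82.930; wc +0.300/-0.220 → slack +1.593/-1.296; half-tol=0.260, Σhalf²=0.384387
  +G: nom +2.400 → Σnom=85.330; wc +0.176/-0.176 → slack +1.769/-1.472; half-tol=0.176, Σhalf²=0.415363
  -H: nom -7.300 → Σnom=78.030; wc +0.210/-0.210 → slack +1.979/-1.682; half-tol=0.210, Σhalf²=0.459463
  -I: nom -46.800 → Σnom=31.230; wc +0.350/-0.350 → slack +2.329/-2.032; half-tol=0.350, Σhalf²=0.581963
Nominal = 31.230. Worst-case = [31.230 - 2.032, 31.230 + 2.329] = [29.198, 33.559]. RSS = √0.581963 = 0.763.

nominal=31.230 wc=[29.198,33.559] rss=0.763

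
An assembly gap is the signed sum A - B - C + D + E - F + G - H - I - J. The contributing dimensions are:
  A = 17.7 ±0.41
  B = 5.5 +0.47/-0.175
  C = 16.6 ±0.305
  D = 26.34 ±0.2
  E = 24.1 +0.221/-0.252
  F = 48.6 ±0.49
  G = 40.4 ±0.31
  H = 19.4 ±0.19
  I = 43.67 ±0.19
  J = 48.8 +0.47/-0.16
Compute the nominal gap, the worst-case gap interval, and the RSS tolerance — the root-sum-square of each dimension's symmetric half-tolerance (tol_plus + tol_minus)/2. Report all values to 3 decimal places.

nominal=-74.030 wc=[-77.317,-71.379] rss=0.984

Stack each dimension's contribution:
  +A: nom +17.700 → Σnom=17.700; wc +0.410/-0.410 → slack +0.410/-0.410; half-tol=0.410, Σhalf²=0.168100
  -B: nom -5.500 → Σnom=12.200; wc +0.175/-0.470 → slack +0.585/-0.880; half-tol=0.323, Σhalf²=0.272106
  -C: nom -16.600 → Σnom=-4.400; wc +0.305/-0.305 → slack +0.890/-1.185; half-tol=0.305, Σhalf²=0.365131
  +D: nom +26.340 → Σnom=21.940; wc +0.200/-0.200 → slack +1.090/-1.385; half-tol=0.200, Σhalf²=0.405131
  +E: nom +24.100 → Σnom=46.040; wc +0.221/-0.252 → slack +1.311/-1.637; half-tol=0.236, Σhalf²=0.461064
  -F: nom -48.600 → Σnom=-2.560; wc +0.490/-0.490 → slack +1.801/-2.127; half-tol=0.490, Σhalf²=0.701164
  +G: nom +40.400 → Σnom=37.840; wc +0.310/-0.310 → slack +2.111/-2.437; half-tol=0.310, Σhalf²=0.797264
  -H: nom -19.400 → Σnom=18.440; wc +0.190/-0.190 → slack +2.301/-2.627; half-tol=0.190, Σhalf²=0.833364
  -I: nom -43.670 → Σnom=-25.230; wc +0.190/-0.190 → slack +2.491/-2.817; half-tol=0.190, Σhalf²=0.869464
  -J: nom -48.800 → Σnom=-74.030; wc +0.160/-0.470 → slack +2.651/-3.287; half-tol=0.315, Σhalf²=0.968689
Nominal = -74.030. Worst-case = [-74.030 - 3.287, -74.030 + 2.651] = [-77.317, -71.379]. RSS = √0.968689 = 0.984.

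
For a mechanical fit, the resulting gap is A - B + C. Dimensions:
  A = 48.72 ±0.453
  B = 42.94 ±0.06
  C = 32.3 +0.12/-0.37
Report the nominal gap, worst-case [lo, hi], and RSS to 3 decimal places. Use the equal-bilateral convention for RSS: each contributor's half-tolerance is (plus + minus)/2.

Stack each dimension's contribution:
  +A: nom +48.720 → Σnom=48.720; wc +0.453/-0.453 → slack +0.453/-0.453; half-tol=0.453, Σhalf²=0.205209
  -B: nom -42.940 → Σnom=5.780; wc +0.060/-0.060 → slack +0.513/-0.513; half-tol=0.060, Σhalf²=0.208809
  +C: nom +32.300 → Σnom=38.080; wc +0.120/-0.370 → slack +0.633/-0.883; half-tol=0.245, Σhalf²=0.268834
Nominal = 38.080. Worst-case = [38.080 - 0.883, 38.080 + 0.633] = [37.197, 38.713]. RSS = √0.268834 = 0.518.

nominal=38.080 wc=[37.197,38.713] rss=0.518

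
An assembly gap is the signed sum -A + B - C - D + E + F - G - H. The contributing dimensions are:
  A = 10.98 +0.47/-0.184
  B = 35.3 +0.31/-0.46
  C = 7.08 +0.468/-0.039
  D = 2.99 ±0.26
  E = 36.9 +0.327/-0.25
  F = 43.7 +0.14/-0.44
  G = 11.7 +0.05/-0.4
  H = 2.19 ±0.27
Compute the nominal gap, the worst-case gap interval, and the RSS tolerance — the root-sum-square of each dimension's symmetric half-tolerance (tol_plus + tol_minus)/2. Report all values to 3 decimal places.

nominal=80.960 wc=[78.292,82.890] rss=0.823

Stack each dimension's contribution:
  -A: nom -10.980 → Σnom=-10.980; wc +0.184/-0.470 → slack +0.184/-0.470; half-tol=0.327, Σhalf²=0.106929
  +B: nom +35.300 → Σnom=24.320; wc +0.310/-0.460 → slack +0.494/-0.930; half-tol=0.385, Σhalf²=0.255154
  -C: nom -7.080 → Σnom=17.240; wc +0.039/-0.468 → slack +0.533/-1.398; half-tol=0.254, Σhalf²=0.319416
  -D: nom -2.990 → Σnom=14.250; wc +0.260/-0.260 → slack +0.793/-1.658; half-tol=0.260, Σhalf²=0.387016
  +E: nom +36.900 → Σnom=51.150; wc +0.327/-0.250 → slack +1.120/-1.908; half-tol=0.288, Σhalf²=0.470249
  +F: nom +43.700 → Σnom=94.850; wc +0.140/-0.440 → slack +1.260/-2.348; half-tol=0.290, Σhalf²=0.554349
  -G: nom -11.700 → Σnom=83.150; wc +0.400/-0.050 → slack +1.660/-2.398; half-tol=0.225, Σhalf²=0.604974
  -H: nom -2.190 → Σnom=80.960; wc +0.270/-0.270 → slack +1.930/-2.668; half-tol=0.270, Σhalf²=0.677874
Nominal = 80.960. Worst-case = [80.960 - 2.668, 80.960 + 1.930] = [78.292, 82.890]. RSS = √0.677874 = 0.823.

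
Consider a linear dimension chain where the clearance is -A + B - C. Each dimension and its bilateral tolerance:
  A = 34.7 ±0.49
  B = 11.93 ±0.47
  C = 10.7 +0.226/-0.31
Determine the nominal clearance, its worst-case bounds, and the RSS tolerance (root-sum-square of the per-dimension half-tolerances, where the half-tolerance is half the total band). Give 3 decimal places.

nominal=-33.470 wc=[-34.656,-32.200] rss=0.730

Stack each dimension's contribution:
  -A: nom -34.700 → Σnom=-34.700; wc +0.490/-0.490 → slack +0.490/-0.490; half-tol=0.490, Σhalf²=0.240100
  +B: nom +11.930 → Σnom=-22.770; wc +0.470/-0.470 → slack +0.960/-0.960; half-tol=0.470, Σhalf²=0.461000
  -C: nom -10.700 → Σnom=-33.470; wc +0.310/-0.226 → slack +1.270/-1.186; half-tol=0.268, Σhalf²=0.532824
Nominal = -33.470. Worst-case = [-33.470 - 1.186, -33.470 + 1.270] = [-34.656, -32.200]. RSS = √0.532824 = 0.730.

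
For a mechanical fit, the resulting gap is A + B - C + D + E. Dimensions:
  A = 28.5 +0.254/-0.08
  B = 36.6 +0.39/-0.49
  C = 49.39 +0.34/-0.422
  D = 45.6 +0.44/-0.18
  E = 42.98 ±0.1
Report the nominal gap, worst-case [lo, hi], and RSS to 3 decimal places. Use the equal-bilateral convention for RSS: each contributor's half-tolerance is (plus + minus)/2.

Stack each dimension's contribution:
  +A: nom +28.500 → Σnom=28.500; wc +0.254/-0.080 → slack +0.254/-0.080; half-tol=0.167, Σhalf²=0.027889
  +B: nom +36.600 → Σnom=65.100; wc +0.390/-0.490 → slack +0.644/-0.570; half-tol=0.440, Σhalf²=0.221489
  -C: nom -49.390 → Σnom=15.710; wc +0.422/-0.340 → slack +1.066/-0.910; half-tol=0.381, Σhalf²=0.366650
  +D: nom +45.600 → Σnom=61.310; wc +0.440/-0.180 → slack +1.506/-1.090; half-tol=0.310, Σhalf²=0.462750
  +E: nom +42.980 → Σnom=104.290; wc +0.100/-0.100 → slack +1.606/-1.190; half-tol=0.100, Σhalf²=0.472750
Nominal = 104.290. Worst-case = [104.290 - 1.190, 104.290 + 1.606] = [103.100, 105.896]. RSS = √0.472750 = 0.688.

nominal=104.290 wc=[103.100,105.896] rss=0.688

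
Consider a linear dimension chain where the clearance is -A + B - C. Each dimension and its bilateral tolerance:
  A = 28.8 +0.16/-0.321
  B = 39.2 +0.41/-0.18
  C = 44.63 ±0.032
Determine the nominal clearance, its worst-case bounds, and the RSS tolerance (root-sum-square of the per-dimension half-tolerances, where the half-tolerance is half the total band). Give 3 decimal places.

Stack each dimension's contribution:
  -A: nom -28.800 → Σnom=-28.800; wc +0.321/-0.160 → slack +0.321/-0.160; half-tol=0.240, Σhalf²=0.057840
  +B: nom +39.200 → Σnom=10.400; wc +0.410/-0.180 → slack +0.731/-0.340; half-tol=0.295, Σhalf²=0.144865
  -C: nom -44.630 → Σnom=-34.230; wc +0.032/-0.032 → slack +0.763/-0.372; half-tol=0.032, Σhalf²=0.145889
Nominal = -34.230. Worst-case = [-34.230 - 0.372, -34.230 + 0.763] = [-34.602, -33.467]. RSS = √0.145889 = 0.382.

nominal=-34.230 wc=[-34.602,-33.467] rss=0.382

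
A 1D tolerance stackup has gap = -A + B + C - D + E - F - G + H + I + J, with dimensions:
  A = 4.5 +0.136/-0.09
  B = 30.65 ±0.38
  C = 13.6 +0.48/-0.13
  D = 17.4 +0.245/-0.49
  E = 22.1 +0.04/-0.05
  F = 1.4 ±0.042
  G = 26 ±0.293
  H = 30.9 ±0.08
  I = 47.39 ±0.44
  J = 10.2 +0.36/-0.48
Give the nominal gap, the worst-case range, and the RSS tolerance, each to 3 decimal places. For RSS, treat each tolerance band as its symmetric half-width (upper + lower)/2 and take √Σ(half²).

Stack each dimension's contribution:
  -A: nom -4.500 → Σnom=-4.500; wc +0.090/-0.136 → slack +0.090/-0.136; half-tol=0.113, Σhalf²=0.012769
  +B: nom +30.650 → Σnom=26.150; wc +0.380/-0.380 → slack +0.470/-0.516; half-tol=0.380, Σhalf²=0.157169
  +C: nom +13.600 → Σnom=39.750; wc +0.480/-0.130 → slack +0.950/-0.646; half-tol=0.305, Σhalf²=0.250194
  -D: nom -17.400 → Σnom=22.350; wc +0.490/-0.245 → slack +1.440/-0.891; half-tol=0.367, Σhalf²=0.385250
  +E: nom +22.100 → Σnom=44.450; wc +0.040/-0.050 → slack +1.480/-0.941; half-tol=0.045, Σhalf²=0.387275
  -F: nom -1.400 → Σnom=43.050; wc +0.042/-0.042 → slack +1.522/-0.983; half-tol=0.042, Σhalf²=0.389039
  -G: nom -26.000 → Σnom=17.050; wc +0.293/-0.293 → slack +1.815/-1.276; half-tol=0.293, Σhalf²=0.474888
  +H: nom +30.900 → Σnom=47.950; wc +0.080/-0.080 → slack +1.895/-1.356; half-tol=0.080, Σhalf²=0.481288
  +I: nom +47.390 → Σnom=95.340; wc +0.440/-0.440 → slack +2.335/-1.796; half-tol=0.440, Σhalf²=0.674888
  +J: nom +10.200 → Σnom=105.540; wc +0.360/-0.480 → slack +2.695/-2.276; half-tol=0.420, Σhalf²=0.851288
Nominal = 105.540. Worst-case = [105.540 - 2.276, 105.540 + 2.695] = [103.264, 108.235]. RSS = √0.851288 = 0.923.

nominal=105.540 wc=[103.264,108.235] rss=0.923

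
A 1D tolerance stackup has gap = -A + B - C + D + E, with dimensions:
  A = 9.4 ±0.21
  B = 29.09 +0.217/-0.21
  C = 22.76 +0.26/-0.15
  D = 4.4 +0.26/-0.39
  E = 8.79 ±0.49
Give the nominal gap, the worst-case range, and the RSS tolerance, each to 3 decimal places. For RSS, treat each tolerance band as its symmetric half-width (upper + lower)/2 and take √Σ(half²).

Stack each dimension's contribution:
  -A: nom -9.400 → Σnom=-9.400; wc +0.210/-0.210 → slack +0.210/-0.210; half-tol=0.210, Σhalf²=0.044100
  +B: nom +29.090 → Σnom=19.690; wc +0.217/-0.210 → slack +0.427/-0.420; half-tol=0.213, Σhalf²=0.089682
  -C: nom -22.760 → Σnom=-3.070; wc +0.150/-0.260 → slack +0.577/-0.680; half-tol=0.205, Σhalf²=0.131707
  +D: nom +4.400 → Σnom=1.330; wc +0.260/-0.390 → slack +0.837/-1.070; half-tol=0.325, Σhalf²=0.237332
  +E: nom +8.790 → Σnom=10.120; wc +0.490/-0.490 → slack +1.327/-1.560; half-tol=0.490, Σhalf²=0.477432
Nominal = 10.120. Worst-case = [10.120 - 1.560, 10.120 + 1.327] = [8.560, 11.447]. RSS = √0.477432 = 0.691.

nominal=10.120 wc=[8.560,11.447] rss=0.691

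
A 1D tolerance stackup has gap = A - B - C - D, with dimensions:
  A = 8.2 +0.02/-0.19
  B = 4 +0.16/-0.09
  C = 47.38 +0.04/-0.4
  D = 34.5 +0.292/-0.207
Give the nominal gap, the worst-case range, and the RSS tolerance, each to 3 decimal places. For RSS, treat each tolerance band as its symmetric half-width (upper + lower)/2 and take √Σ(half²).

nominal=-77.680 wc=[-78.362,-76.963] rss=0.371

Stack each dimension's contribution:
  +A: nom +8.200 → Σnom=8.200; wc +0.020/-0.190 → slack +0.020/-0.190; half-tol=0.105, Σhalf²=0.011025
  -B: nom -4.000 → Σnom=4.200; wc +0.090/-0.160 → slack +0.110/-0.350; half-tol=0.125, Σhalf²=0.026650
  -C: nom -47.380 → Σnom=-43.180; wc +0.400/-0.040 → slack +0.510/-0.390; half-tol=0.220, Σhalf²=0.075050
  -D: nom -34.500 → Σnom=-77.680; wc +0.207/-0.292 → slack +0.717/-0.682; half-tol=0.249, Σhalf²=0.137300
Nominal = -77.680. Worst-case = [-77.680 - 0.682, -77.680 + 0.717] = [-78.362, -76.963]. RSS = √0.137300 = 0.371.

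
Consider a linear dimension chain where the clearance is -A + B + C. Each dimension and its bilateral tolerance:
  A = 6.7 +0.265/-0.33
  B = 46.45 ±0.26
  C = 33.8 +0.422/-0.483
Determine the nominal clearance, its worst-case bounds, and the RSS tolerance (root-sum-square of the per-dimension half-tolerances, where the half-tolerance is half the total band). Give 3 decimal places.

Stack each dimension's contribution:
  -A: nom -6.700 → Σnom=-6.700; wc +0.330/-0.265 → slack +0.330/-0.265; half-tol=0.297, Σhalf²=0.088506
  +B: nom +46.450 → Σnom=39.750; wc +0.260/-0.260 → slack +0.590/-0.525; half-tol=0.260, Σhalf²=0.156106
  +C: nom +33.800 → Σnom=73.550; wc +0.422/-0.483 → slack +1.012/-1.008; half-tol=0.453, Σhalf²=0.360862
Nominal = 73.550. Worst-case = [73.550 - 1.008, 73.550 + 1.012] = [72.542, 74.562]. RSS = √0.360862 = 0.601.

nominal=73.550 wc=[72.542,74.562] rss=0.601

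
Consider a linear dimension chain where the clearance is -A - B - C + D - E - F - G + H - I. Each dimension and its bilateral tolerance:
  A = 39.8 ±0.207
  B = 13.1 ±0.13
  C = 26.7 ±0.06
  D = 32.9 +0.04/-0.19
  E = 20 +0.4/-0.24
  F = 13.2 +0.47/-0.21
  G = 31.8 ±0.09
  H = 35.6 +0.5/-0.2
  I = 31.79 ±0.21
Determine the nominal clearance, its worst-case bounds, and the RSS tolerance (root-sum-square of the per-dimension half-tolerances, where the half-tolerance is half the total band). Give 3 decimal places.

Stack each dimension's contribution:
  -A: nom -39.800 → Σnom=-39.800; wc +0.207/-0.207 → slack +0.207/-0.207; half-tol=0.207, Σhalf²=0.042849
  -B: nom -13.100 → Σnom=-52.900; wc +0.130/-0.130 → slack +0.337/-0.337; half-tol=0.130, Σhalf²=0.059749
  -C: nom -26.700 → Σnom=-79.600; wc +0.060/-0.060 → slack +0.397/-0.397; half-tol=0.060, Σhalf²=0.063349
  +D: nom +32.900 → Σnom=-46.700; wc +0.040/-0.190 → slack +0.437/-0.587; half-tol=0.115, Σhalf²=0.076574
  -E: nom -20.000 → Σnom=-66.700; wc +0.240/-0.400 → slack +0.677/-0.987; half-tol=0.320, Σhalf²=0.178974
  -F: nom -13.200 → Σnom=-79.900; wc +0.210/-0.470 → slack +0.887/-1.457; half-tol=0.340, Σhalf²=0.294574
  -G: nom -31.800 → Σnom=-111.700; wc +0.090/-0.090 → slack +0.977/-1.547; half-tol=0.090, Σhalf²=0.302674
  +H: nom +35.600 → Σnom=-76.100; wc +0.500/-0.200 → slack +1.477/-1.747; half-tol=0.350, Σhalf²=0.425174
  -I: nom -31.790 → Σnom=-107.890; wc +0.210/-0.210 → slack +1.687/-1.957; half-tol=0.210, Σhalf²=0.469274
Nominal = -107.890. Worst-case = [-107.890 - 1.957, -107.890 + 1.687] = [-109.847, -106.203]. RSS = √0.469274 = 0.685.

nominal=-107.890 wc=[-109.847,-106.203] rss=0.685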